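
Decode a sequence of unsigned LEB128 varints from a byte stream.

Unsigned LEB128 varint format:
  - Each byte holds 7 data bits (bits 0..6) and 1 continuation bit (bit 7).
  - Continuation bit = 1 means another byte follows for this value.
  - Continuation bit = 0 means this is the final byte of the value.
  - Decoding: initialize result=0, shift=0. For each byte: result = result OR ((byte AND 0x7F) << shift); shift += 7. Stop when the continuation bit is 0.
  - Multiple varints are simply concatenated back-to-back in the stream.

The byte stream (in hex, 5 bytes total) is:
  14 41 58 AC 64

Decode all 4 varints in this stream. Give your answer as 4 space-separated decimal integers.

Answer: 20 65 88 12844

Derivation:
  byte[0]=0x14 cont=0 payload=0x14=20: acc |= 20<<0 -> acc=20 shift=7 [end]
Varint 1: bytes[0:1] = 14 -> value 20 (1 byte(s))
  byte[1]=0x41 cont=0 payload=0x41=65: acc |= 65<<0 -> acc=65 shift=7 [end]
Varint 2: bytes[1:2] = 41 -> value 65 (1 byte(s))
  byte[2]=0x58 cont=0 payload=0x58=88: acc |= 88<<0 -> acc=88 shift=7 [end]
Varint 3: bytes[2:3] = 58 -> value 88 (1 byte(s))
  byte[3]=0xAC cont=1 payload=0x2C=44: acc |= 44<<0 -> acc=44 shift=7
  byte[4]=0x64 cont=0 payload=0x64=100: acc |= 100<<7 -> acc=12844 shift=14 [end]
Varint 4: bytes[3:5] = AC 64 -> value 12844 (2 byte(s))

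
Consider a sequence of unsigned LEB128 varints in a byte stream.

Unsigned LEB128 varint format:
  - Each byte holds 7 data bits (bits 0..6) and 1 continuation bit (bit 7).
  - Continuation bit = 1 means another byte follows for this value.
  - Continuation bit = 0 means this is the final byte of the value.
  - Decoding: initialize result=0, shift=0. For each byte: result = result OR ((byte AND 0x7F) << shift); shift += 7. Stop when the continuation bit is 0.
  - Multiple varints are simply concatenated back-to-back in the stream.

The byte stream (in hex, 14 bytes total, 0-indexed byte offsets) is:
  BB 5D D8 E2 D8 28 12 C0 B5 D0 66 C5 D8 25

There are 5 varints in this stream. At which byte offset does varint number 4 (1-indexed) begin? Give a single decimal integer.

  byte[0]=0xBB cont=1 payload=0x3B=59: acc |= 59<<0 -> acc=59 shift=7
  byte[1]=0x5D cont=0 payload=0x5D=93: acc |= 93<<7 -> acc=11963 shift=14 [end]
Varint 1: bytes[0:2] = BB 5D -> value 11963 (2 byte(s))
  byte[2]=0xD8 cont=1 payload=0x58=88: acc |= 88<<0 -> acc=88 shift=7
  byte[3]=0xE2 cont=1 payload=0x62=98: acc |= 98<<7 -> acc=12632 shift=14
  byte[4]=0xD8 cont=1 payload=0x58=88: acc |= 88<<14 -> acc=1454424 shift=21
  byte[5]=0x28 cont=0 payload=0x28=40: acc |= 40<<21 -> acc=85340504 shift=28 [end]
Varint 2: bytes[2:6] = D8 E2 D8 28 -> value 85340504 (4 byte(s))
  byte[6]=0x12 cont=0 payload=0x12=18: acc |= 18<<0 -> acc=18 shift=7 [end]
Varint 3: bytes[6:7] = 12 -> value 18 (1 byte(s))
  byte[7]=0xC0 cont=1 payload=0x40=64: acc |= 64<<0 -> acc=64 shift=7
  byte[8]=0xB5 cont=1 payload=0x35=53: acc |= 53<<7 -> acc=6848 shift=14
  byte[9]=0xD0 cont=1 payload=0x50=80: acc |= 80<<14 -> acc=1317568 shift=21
  byte[10]=0x66 cont=0 payload=0x66=102: acc |= 102<<21 -> acc=215227072 shift=28 [end]
Varint 4: bytes[7:11] = C0 B5 D0 66 -> value 215227072 (4 byte(s))
  byte[11]=0xC5 cont=1 payload=0x45=69: acc |= 69<<0 -> acc=69 shift=7
  byte[12]=0xD8 cont=1 payload=0x58=88: acc |= 88<<7 -> acc=11333 shift=14
  byte[13]=0x25 cont=0 payload=0x25=37: acc |= 37<<14 -> acc=617541 shift=21 [end]
Varint 5: bytes[11:14] = C5 D8 25 -> value 617541 (3 byte(s))

Answer: 7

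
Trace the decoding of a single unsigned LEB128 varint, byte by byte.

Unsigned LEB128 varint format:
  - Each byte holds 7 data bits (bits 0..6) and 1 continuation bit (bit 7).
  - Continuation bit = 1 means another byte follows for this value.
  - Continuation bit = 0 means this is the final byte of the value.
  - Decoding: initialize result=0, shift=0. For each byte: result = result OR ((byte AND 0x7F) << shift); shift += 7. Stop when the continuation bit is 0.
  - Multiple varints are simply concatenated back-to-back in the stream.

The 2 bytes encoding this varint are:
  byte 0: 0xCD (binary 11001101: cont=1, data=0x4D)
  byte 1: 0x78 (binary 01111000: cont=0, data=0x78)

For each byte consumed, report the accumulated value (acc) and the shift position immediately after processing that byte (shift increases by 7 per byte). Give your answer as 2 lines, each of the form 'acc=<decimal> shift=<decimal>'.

byte 0=0xCD: payload=0x4D=77, contrib = 77<<0 = 77; acc -> 77, shift -> 7
byte 1=0x78: payload=0x78=120, contrib = 120<<7 = 15360; acc -> 15437, shift -> 14

Answer: acc=77 shift=7
acc=15437 shift=14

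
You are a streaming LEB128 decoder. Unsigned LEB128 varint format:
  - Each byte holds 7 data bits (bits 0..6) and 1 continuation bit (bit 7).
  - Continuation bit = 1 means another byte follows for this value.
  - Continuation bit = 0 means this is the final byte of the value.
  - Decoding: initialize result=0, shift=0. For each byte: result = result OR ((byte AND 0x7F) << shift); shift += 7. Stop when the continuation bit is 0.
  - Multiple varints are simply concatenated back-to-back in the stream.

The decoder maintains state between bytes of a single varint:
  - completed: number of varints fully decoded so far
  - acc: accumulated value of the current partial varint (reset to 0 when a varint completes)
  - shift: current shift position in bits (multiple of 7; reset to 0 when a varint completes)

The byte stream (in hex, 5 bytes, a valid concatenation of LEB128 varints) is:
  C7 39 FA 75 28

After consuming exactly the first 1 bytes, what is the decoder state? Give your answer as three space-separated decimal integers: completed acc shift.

byte[0]=0xC7 cont=1 payload=0x47: acc |= 71<<0 -> completed=0 acc=71 shift=7

Answer: 0 71 7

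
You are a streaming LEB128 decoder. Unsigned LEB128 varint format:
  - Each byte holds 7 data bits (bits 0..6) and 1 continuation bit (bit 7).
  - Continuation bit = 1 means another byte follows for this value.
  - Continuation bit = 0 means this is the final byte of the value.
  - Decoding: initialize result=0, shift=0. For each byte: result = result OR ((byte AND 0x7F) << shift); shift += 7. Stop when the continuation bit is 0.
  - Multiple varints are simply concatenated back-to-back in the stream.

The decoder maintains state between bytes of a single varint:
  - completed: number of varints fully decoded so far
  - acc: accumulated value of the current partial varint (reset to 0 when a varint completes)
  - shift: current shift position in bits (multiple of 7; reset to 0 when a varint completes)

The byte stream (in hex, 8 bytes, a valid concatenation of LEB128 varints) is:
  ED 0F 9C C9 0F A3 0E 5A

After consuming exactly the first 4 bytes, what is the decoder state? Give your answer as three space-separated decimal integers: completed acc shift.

Answer: 1 9372 14

Derivation:
byte[0]=0xED cont=1 payload=0x6D: acc |= 109<<0 -> completed=0 acc=109 shift=7
byte[1]=0x0F cont=0 payload=0x0F: varint #1 complete (value=2029); reset -> completed=1 acc=0 shift=0
byte[2]=0x9C cont=1 payload=0x1C: acc |= 28<<0 -> completed=1 acc=28 shift=7
byte[3]=0xC9 cont=1 payload=0x49: acc |= 73<<7 -> completed=1 acc=9372 shift=14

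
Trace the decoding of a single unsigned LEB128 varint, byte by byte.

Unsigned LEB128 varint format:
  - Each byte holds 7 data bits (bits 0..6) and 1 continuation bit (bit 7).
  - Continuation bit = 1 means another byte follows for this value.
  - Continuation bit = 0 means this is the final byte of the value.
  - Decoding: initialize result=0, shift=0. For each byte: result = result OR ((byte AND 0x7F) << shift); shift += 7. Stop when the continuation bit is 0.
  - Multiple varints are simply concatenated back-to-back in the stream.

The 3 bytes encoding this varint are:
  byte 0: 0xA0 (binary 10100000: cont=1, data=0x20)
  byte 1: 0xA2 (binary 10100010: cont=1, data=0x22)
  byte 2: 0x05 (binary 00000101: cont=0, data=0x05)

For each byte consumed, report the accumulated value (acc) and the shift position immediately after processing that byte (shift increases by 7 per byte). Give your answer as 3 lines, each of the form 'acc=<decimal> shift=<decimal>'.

byte 0=0xA0: payload=0x20=32, contrib = 32<<0 = 32; acc -> 32, shift -> 7
byte 1=0xA2: payload=0x22=34, contrib = 34<<7 = 4352; acc -> 4384, shift -> 14
byte 2=0x05: payload=0x05=5, contrib = 5<<14 = 81920; acc -> 86304, shift -> 21

Answer: acc=32 shift=7
acc=4384 shift=14
acc=86304 shift=21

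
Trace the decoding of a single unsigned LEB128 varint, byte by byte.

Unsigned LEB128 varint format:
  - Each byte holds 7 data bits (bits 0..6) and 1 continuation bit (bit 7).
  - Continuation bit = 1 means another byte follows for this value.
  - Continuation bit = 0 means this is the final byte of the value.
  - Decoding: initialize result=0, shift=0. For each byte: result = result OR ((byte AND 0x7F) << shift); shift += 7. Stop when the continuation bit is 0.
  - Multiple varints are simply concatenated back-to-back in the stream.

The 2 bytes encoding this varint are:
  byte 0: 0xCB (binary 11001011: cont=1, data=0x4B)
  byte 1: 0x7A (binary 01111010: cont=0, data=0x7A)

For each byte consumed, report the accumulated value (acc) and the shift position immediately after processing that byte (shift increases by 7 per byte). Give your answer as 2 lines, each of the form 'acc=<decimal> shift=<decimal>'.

byte 0=0xCB: payload=0x4B=75, contrib = 75<<0 = 75; acc -> 75, shift -> 7
byte 1=0x7A: payload=0x7A=122, contrib = 122<<7 = 15616; acc -> 15691, shift -> 14

Answer: acc=75 shift=7
acc=15691 shift=14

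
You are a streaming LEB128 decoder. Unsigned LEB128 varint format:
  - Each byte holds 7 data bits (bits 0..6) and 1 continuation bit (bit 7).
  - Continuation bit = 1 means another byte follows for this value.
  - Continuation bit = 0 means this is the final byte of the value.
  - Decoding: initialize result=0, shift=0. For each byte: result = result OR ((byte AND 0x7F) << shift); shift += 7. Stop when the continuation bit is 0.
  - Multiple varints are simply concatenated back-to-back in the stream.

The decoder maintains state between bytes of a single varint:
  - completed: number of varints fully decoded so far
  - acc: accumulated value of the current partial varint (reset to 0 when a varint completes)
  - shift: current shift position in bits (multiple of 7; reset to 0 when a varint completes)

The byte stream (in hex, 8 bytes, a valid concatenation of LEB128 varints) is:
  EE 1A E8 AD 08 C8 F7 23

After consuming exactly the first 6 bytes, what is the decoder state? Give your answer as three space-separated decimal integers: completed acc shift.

byte[0]=0xEE cont=1 payload=0x6E: acc |= 110<<0 -> completed=0 acc=110 shift=7
byte[1]=0x1A cont=0 payload=0x1A: varint #1 complete (value=3438); reset -> completed=1 acc=0 shift=0
byte[2]=0xE8 cont=1 payload=0x68: acc |= 104<<0 -> completed=1 acc=104 shift=7
byte[3]=0xAD cont=1 payload=0x2D: acc |= 45<<7 -> completed=1 acc=5864 shift=14
byte[4]=0x08 cont=0 payload=0x08: varint #2 complete (value=136936); reset -> completed=2 acc=0 shift=0
byte[5]=0xC8 cont=1 payload=0x48: acc |= 72<<0 -> completed=2 acc=72 shift=7

Answer: 2 72 7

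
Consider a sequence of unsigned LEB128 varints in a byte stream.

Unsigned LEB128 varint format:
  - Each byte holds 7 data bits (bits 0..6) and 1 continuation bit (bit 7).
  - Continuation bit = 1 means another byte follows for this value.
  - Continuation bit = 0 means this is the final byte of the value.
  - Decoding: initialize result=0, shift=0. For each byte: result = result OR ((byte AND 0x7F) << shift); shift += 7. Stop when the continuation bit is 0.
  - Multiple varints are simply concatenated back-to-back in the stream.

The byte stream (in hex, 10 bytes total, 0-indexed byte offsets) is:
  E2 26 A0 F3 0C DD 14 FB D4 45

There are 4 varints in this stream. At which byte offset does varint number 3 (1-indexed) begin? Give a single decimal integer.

  byte[0]=0xE2 cont=1 payload=0x62=98: acc |= 98<<0 -> acc=98 shift=7
  byte[1]=0x26 cont=0 payload=0x26=38: acc |= 38<<7 -> acc=4962 shift=14 [end]
Varint 1: bytes[0:2] = E2 26 -> value 4962 (2 byte(s))
  byte[2]=0xA0 cont=1 payload=0x20=32: acc |= 32<<0 -> acc=32 shift=7
  byte[3]=0xF3 cont=1 payload=0x73=115: acc |= 115<<7 -> acc=14752 shift=14
  byte[4]=0x0C cont=0 payload=0x0C=12: acc |= 12<<14 -> acc=211360 shift=21 [end]
Varint 2: bytes[2:5] = A0 F3 0C -> value 211360 (3 byte(s))
  byte[5]=0xDD cont=1 payload=0x5D=93: acc |= 93<<0 -> acc=93 shift=7
  byte[6]=0x14 cont=0 payload=0x14=20: acc |= 20<<7 -> acc=2653 shift=14 [end]
Varint 3: bytes[5:7] = DD 14 -> value 2653 (2 byte(s))
  byte[7]=0xFB cont=1 payload=0x7B=123: acc |= 123<<0 -> acc=123 shift=7
  byte[8]=0xD4 cont=1 payload=0x54=84: acc |= 84<<7 -> acc=10875 shift=14
  byte[9]=0x45 cont=0 payload=0x45=69: acc |= 69<<14 -> acc=1141371 shift=21 [end]
Varint 4: bytes[7:10] = FB D4 45 -> value 1141371 (3 byte(s))

Answer: 5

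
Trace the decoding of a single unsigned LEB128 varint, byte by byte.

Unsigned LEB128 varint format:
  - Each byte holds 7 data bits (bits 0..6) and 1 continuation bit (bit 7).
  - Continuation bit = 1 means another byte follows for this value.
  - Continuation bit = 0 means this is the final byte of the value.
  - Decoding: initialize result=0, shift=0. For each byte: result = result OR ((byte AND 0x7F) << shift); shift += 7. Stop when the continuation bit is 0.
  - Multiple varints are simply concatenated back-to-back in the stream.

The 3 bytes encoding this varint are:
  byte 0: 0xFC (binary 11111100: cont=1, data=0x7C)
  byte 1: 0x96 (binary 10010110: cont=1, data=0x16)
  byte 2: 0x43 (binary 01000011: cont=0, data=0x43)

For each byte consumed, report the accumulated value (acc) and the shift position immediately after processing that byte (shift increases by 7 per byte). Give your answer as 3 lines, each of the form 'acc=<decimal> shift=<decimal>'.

Answer: acc=124 shift=7
acc=2940 shift=14
acc=1100668 shift=21

Derivation:
byte 0=0xFC: payload=0x7C=124, contrib = 124<<0 = 124; acc -> 124, shift -> 7
byte 1=0x96: payload=0x16=22, contrib = 22<<7 = 2816; acc -> 2940, shift -> 14
byte 2=0x43: payload=0x43=67, contrib = 67<<14 = 1097728; acc -> 1100668, shift -> 21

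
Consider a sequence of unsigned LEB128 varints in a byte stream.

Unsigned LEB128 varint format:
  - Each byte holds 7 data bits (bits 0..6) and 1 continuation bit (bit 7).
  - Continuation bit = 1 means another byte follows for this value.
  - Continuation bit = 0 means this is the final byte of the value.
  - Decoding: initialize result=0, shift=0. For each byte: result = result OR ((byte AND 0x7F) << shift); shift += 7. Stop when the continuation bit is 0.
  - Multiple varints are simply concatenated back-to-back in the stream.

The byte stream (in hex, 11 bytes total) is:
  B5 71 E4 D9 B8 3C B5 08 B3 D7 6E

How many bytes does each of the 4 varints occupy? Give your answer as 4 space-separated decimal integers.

Answer: 2 4 2 3

Derivation:
  byte[0]=0xB5 cont=1 payload=0x35=53: acc |= 53<<0 -> acc=53 shift=7
  byte[1]=0x71 cont=0 payload=0x71=113: acc |= 113<<7 -> acc=14517 shift=14 [end]
Varint 1: bytes[0:2] = B5 71 -> value 14517 (2 byte(s))
  byte[2]=0xE4 cont=1 payload=0x64=100: acc |= 100<<0 -> acc=100 shift=7
  byte[3]=0xD9 cont=1 payload=0x59=89: acc |= 89<<7 -> acc=11492 shift=14
  byte[4]=0xB8 cont=1 payload=0x38=56: acc |= 56<<14 -> acc=928996 shift=21
  byte[5]=0x3C cont=0 payload=0x3C=60: acc |= 60<<21 -> acc=126758116 shift=28 [end]
Varint 2: bytes[2:6] = E4 D9 B8 3C -> value 126758116 (4 byte(s))
  byte[6]=0xB5 cont=1 payload=0x35=53: acc |= 53<<0 -> acc=53 shift=7
  byte[7]=0x08 cont=0 payload=0x08=8: acc |= 8<<7 -> acc=1077 shift=14 [end]
Varint 3: bytes[6:8] = B5 08 -> value 1077 (2 byte(s))
  byte[8]=0xB3 cont=1 payload=0x33=51: acc |= 51<<0 -> acc=51 shift=7
  byte[9]=0xD7 cont=1 payload=0x57=87: acc |= 87<<7 -> acc=11187 shift=14
  byte[10]=0x6E cont=0 payload=0x6E=110: acc |= 110<<14 -> acc=1813427 shift=21 [end]
Varint 4: bytes[8:11] = B3 D7 6E -> value 1813427 (3 byte(s))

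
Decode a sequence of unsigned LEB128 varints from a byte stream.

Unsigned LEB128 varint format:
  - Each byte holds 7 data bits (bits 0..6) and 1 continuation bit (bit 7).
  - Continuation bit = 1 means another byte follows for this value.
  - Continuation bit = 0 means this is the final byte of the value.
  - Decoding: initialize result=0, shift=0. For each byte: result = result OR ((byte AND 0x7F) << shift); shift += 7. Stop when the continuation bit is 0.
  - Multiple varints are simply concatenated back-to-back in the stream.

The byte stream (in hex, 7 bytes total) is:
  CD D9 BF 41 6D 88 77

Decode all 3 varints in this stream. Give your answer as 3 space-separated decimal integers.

  byte[0]=0xCD cont=1 payload=0x4D=77: acc |= 77<<0 -> acc=77 shift=7
  byte[1]=0xD9 cont=1 payload=0x59=89: acc |= 89<<7 -> acc=11469 shift=14
  byte[2]=0xBF cont=1 payload=0x3F=63: acc |= 63<<14 -> acc=1043661 shift=21
  byte[3]=0x41 cont=0 payload=0x41=65: acc |= 65<<21 -> acc=137358541 shift=28 [end]
Varint 1: bytes[0:4] = CD D9 BF 41 -> value 137358541 (4 byte(s))
  byte[4]=0x6D cont=0 payload=0x6D=109: acc |= 109<<0 -> acc=109 shift=7 [end]
Varint 2: bytes[4:5] = 6D -> value 109 (1 byte(s))
  byte[5]=0x88 cont=1 payload=0x08=8: acc |= 8<<0 -> acc=8 shift=7
  byte[6]=0x77 cont=0 payload=0x77=119: acc |= 119<<7 -> acc=15240 shift=14 [end]
Varint 3: bytes[5:7] = 88 77 -> value 15240 (2 byte(s))

Answer: 137358541 109 15240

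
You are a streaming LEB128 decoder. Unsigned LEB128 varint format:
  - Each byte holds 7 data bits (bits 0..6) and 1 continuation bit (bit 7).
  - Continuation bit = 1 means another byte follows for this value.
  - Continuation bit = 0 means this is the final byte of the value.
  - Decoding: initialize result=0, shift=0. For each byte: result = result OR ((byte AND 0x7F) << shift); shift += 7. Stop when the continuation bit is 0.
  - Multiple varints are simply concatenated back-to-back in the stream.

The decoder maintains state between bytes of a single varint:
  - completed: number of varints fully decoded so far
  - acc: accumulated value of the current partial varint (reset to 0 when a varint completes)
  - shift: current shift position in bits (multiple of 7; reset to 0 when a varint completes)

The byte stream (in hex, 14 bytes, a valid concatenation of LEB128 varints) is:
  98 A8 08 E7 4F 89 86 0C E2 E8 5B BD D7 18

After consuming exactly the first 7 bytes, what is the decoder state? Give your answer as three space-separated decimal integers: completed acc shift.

Answer: 2 777 14

Derivation:
byte[0]=0x98 cont=1 payload=0x18: acc |= 24<<0 -> completed=0 acc=24 shift=7
byte[1]=0xA8 cont=1 payload=0x28: acc |= 40<<7 -> completed=0 acc=5144 shift=14
byte[2]=0x08 cont=0 payload=0x08: varint #1 complete (value=136216); reset -> completed=1 acc=0 shift=0
byte[3]=0xE7 cont=1 payload=0x67: acc |= 103<<0 -> completed=1 acc=103 shift=7
byte[4]=0x4F cont=0 payload=0x4F: varint #2 complete (value=10215); reset -> completed=2 acc=0 shift=0
byte[5]=0x89 cont=1 payload=0x09: acc |= 9<<0 -> completed=2 acc=9 shift=7
byte[6]=0x86 cont=1 payload=0x06: acc |= 6<<7 -> completed=2 acc=777 shift=14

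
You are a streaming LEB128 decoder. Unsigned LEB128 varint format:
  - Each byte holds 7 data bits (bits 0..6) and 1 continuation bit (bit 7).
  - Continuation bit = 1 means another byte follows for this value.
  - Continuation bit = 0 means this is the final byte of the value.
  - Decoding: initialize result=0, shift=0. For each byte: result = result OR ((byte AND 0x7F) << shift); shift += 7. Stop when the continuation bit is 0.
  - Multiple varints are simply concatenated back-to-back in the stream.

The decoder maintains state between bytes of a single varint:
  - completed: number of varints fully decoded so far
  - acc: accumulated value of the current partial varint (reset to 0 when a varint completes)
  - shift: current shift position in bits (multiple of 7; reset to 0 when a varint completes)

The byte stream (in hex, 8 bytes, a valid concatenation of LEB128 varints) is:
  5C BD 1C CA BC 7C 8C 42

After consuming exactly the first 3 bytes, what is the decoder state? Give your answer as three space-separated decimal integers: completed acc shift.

Answer: 2 0 0

Derivation:
byte[0]=0x5C cont=0 payload=0x5C: varint #1 complete (value=92); reset -> completed=1 acc=0 shift=0
byte[1]=0xBD cont=1 payload=0x3D: acc |= 61<<0 -> completed=1 acc=61 shift=7
byte[2]=0x1C cont=0 payload=0x1C: varint #2 complete (value=3645); reset -> completed=2 acc=0 shift=0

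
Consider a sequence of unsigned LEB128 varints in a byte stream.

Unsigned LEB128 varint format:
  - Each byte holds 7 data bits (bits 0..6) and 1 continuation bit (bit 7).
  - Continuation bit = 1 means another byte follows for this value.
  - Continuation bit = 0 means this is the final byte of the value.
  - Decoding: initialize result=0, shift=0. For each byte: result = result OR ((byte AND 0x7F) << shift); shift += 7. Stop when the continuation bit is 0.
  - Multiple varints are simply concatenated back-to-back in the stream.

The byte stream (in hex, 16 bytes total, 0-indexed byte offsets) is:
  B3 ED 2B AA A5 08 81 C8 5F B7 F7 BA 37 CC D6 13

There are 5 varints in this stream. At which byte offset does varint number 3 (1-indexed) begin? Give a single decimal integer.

Answer: 6

Derivation:
  byte[0]=0xB3 cont=1 payload=0x33=51: acc |= 51<<0 -> acc=51 shift=7
  byte[1]=0xED cont=1 payload=0x6D=109: acc |= 109<<7 -> acc=14003 shift=14
  byte[2]=0x2B cont=0 payload=0x2B=43: acc |= 43<<14 -> acc=718515 shift=21 [end]
Varint 1: bytes[0:3] = B3 ED 2B -> value 718515 (3 byte(s))
  byte[3]=0xAA cont=1 payload=0x2A=42: acc |= 42<<0 -> acc=42 shift=7
  byte[4]=0xA5 cont=1 payload=0x25=37: acc |= 37<<7 -> acc=4778 shift=14
  byte[5]=0x08 cont=0 payload=0x08=8: acc |= 8<<14 -> acc=135850 shift=21 [end]
Varint 2: bytes[3:6] = AA A5 08 -> value 135850 (3 byte(s))
  byte[6]=0x81 cont=1 payload=0x01=1: acc |= 1<<0 -> acc=1 shift=7
  byte[7]=0xC8 cont=1 payload=0x48=72: acc |= 72<<7 -> acc=9217 shift=14
  byte[8]=0x5F cont=0 payload=0x5F=95: acc |= 95<<14 -> acc=1565697 shift=21 [end]
Varint 3: bytes[6:9] = 81 C8 5F -> value 1565697 (3 byte(s))
  byte[9]=0xB7 cont=1 payload=0x37=55: acc |= 55<<0 -> acc=55 shift=7
  byte[10]=0xF7 cont=1 payload=0x77=119: acc |= 119<<7 -> acc=15287 shift=14
  byte[11]=0xBA cont=1 payload=0x3A=58: acc |= 58<<14 -> acc=965559 shift=21
  byte[12]=0x37 cont=0 payload=0x37=55: acc |= 55<<21 -> acc=116308919 shift=28 [end]
Varint 4: bytes[9:13] = B7 F7 BA 37 -> value 116308919 (4 byte(s))
  byte[13]=0xCC cont=1 payload=0x4C=76: acc |= 76<<0 -> acc=76 shift=7
  byte[14]=0xD6 cont=1 payload=0x56=86: acc |= 86<<7 -> acc=11084 shift=14
  byte[15]=0x13 cont=0 payload=0x13=19: acc |= 19<<14 -> acc=322380 shift=21 [end]
Varint 5: bytes[13:16] = CC D6 13 -> value 322380 (3 byte(s))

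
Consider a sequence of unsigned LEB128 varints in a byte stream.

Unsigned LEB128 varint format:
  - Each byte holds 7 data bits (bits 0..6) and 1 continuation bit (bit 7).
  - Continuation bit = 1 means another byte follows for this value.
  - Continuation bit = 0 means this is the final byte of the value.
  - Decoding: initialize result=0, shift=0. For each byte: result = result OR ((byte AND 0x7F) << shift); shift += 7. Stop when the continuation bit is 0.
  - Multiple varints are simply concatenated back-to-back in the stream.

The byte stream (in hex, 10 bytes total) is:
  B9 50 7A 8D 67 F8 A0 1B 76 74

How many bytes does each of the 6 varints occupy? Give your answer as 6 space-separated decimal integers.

  byte[0]=0xB9 cont=1 payload=0x39=57: acc |= 57<<0 -> acc=57 shift=7
  byte[1]=0x50 cont=0 payload=0x50=80: acc |= 80<<7 -> acc=10297 shift=14 [end]
Varint 1: bytes[0:2] = B9 50 -> value 10297 (2 byte(s))
  byte[2]=0x7A cont=0 payload=0x7A=122: acc |= 122<<0 -> acc=122 shift=7 [end]
Varint 2: bytes[2:3] = 7A -> value 122 (1 byte(s))
  byte[3]=0x8D cont=1 payload=0x0D=13: acc |= 13<<0 -> acc=13 shift=7
  byte[4]=0x67 cont=0 payload=0x67=103: acc |= 103<<7 -> acc=13197 shift=14 [end]
Varint 3: bytes[3:5] = 8D 67 -> value 13197 (2 byte(s))
  byte[5]=0xF8 cont=1 payload=0x78=120: acc |= 120<<0 -> acc=120 shift=7
  byte[6]=0xA0 cont=1 payload=0x20=32: acc |= 32<<7 -> acc=4216 shift=14
  byte[7]=0x1B cont=0 payload=0x1B=27: acc |= 27<<14 -> acc=446584 shift=21 [end]
Varint 4: bytes[5:8] = F8 A0 1B -> value 446584 (3 byte(s))
  byte[8]=0x76 cont=0 payload=0x76=118: acc |= 118<<0 -> acc=118 shift=7 [end]
Varint 5: bytes[8:9] = 76 -> value 118 (1 byte(s))
  byte[9]=0x74 cont=0 payload=0x74=116: acc |= 116<<0 -> acc=116 shift=7 [end]
Varint 6: bytes[9:10] = 74 -> value 116 (1 byte(s))

Answer: 2 1 2 3 1 1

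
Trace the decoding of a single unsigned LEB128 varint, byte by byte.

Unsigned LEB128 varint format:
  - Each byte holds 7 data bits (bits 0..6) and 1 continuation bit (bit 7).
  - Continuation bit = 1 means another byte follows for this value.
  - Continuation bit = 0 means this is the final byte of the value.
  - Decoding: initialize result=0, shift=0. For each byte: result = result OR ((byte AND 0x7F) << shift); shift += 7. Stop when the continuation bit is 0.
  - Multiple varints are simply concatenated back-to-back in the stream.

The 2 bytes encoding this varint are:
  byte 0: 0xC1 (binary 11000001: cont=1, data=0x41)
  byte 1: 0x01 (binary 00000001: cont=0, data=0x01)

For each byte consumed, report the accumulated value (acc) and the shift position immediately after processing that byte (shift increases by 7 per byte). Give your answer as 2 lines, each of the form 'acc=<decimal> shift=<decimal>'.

byte 0=0xC1: payload=0x41=65, contrib = 65<<0 = 65; acc -> 65, shift -> 7
byte 1=0x01: payload=0x01=1, contrib = 1<<7 = 128; acc -> 193, shift -> 14

Answer: acc=65 shift=7
acc=193 shift=14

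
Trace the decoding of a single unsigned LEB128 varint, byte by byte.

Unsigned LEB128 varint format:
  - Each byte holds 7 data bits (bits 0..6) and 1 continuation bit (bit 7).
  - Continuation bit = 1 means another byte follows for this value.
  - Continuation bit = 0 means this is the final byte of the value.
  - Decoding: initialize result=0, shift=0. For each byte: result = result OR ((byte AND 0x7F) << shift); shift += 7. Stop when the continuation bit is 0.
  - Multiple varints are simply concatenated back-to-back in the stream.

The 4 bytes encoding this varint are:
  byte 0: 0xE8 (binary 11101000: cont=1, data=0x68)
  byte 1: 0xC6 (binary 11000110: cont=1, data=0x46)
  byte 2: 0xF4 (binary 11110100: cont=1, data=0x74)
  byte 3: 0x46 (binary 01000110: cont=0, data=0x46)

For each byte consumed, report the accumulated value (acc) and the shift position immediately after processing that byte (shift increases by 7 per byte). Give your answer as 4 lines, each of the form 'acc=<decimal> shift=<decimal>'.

Answer: acc=104 shift=7
acc=9064 shift=14
acc=1909608 shift=21
acc=148710248 shift=28

Derivation:
byte 0=0xE8: payload=0x68=104, contrib = 104<<0 = 104; acc -> 104, shift -> 7
byte 1=0xC6: payload=0x46=70, contrib = 70<<7 = 8960; acc -> 9064, shift -> 14
byte 2=0xF4: payload=0x74=116, contrib = 116<<14 = 1900544; acc -> 1909608, shift -> 21
byte 3=0x46: payload=0x46=70, contrib = 70<<21 = 146800640; acc -> 148710248, shift -> 28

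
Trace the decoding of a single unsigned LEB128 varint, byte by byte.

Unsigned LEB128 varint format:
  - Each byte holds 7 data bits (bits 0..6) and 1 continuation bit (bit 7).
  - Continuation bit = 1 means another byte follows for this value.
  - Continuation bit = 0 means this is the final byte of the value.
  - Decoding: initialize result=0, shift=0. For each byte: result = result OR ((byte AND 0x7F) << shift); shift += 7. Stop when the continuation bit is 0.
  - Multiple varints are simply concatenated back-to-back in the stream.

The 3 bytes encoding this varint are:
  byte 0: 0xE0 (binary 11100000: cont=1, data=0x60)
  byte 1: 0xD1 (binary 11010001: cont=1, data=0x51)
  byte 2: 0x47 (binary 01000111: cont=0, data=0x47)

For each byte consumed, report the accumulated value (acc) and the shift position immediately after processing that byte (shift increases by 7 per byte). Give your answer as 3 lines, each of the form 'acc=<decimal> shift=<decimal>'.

Answer: acc=96 shift=7
acc=10464 shift=14
acc=1173728 shift=21

Derivation:
byte 0=0xE0: payload=0x60=96, contrib = 96<<0 = 96; acc -> 96, shift -> 7
byte 1=0xD1: payload=0x51=81, contrib = 81<<7 = 10368; acc -> 10464, shift -> 14
byte 2=0x47: payload=0x47=71, contrib = 71<<14 = 1163264; acc -> 1173728, shift -> 21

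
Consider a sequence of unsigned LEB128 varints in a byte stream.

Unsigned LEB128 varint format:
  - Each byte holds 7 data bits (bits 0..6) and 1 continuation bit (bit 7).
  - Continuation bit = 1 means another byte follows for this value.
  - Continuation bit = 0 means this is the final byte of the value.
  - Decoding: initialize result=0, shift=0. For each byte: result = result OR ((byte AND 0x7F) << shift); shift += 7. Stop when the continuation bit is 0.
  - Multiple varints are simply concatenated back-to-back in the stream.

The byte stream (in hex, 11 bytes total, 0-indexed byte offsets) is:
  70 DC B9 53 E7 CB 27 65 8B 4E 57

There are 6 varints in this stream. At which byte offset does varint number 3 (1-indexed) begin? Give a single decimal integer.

Answer: 4

Derivation:
  byte[0]=0x70 cont=0 payload=0x70=112: acc |= 112<<0 -> acc=112 shift=7 [end]
Varint 1: bytes[0:1] = 70 -> value 112 (1 byte(s))
  byte[1]=0xDC cont=1 payload=0x5C=92: acc |= 92<<0 -> acc=92 shift=7
  byte[2]=0xB9 cont=1 payload=0x39=57: acc |= 57<<7 -> acc=7388 shift=14
  byte[3]=0x53 cont=0 payload=0x53=83: acc |= 83<<14 -> acc=1367260 shift=21 [end]
Varint 2: bytes[1:4] = DC B9 53 -> value 1367260 (3 byte(s))
  byte[4]=0xE7 cont=1 payload=0x67=103: acc |= 103<<0 -> acc=103 shift=7
  byte[5]=0xCB cont=1 payload=0x4B=75: acc |= 75<<7 -> acc=9703 shift=14
  byte[6]=0x27 cont=0 payload=0x27=39: acc |= 39<<14 -> acc=648679 shift=21 [end]
Varint 3: bytes[4:7] = E7 CB 27 -> value 648679 (3 byte(s))
  byte[7]=0x65 cont=0 payload=0x65=101: acc |= 101<<0 -> acc=101 shift=7 [end]
Varint 4: bytes[7:8] = 65 -> value 101 (1 byte(s))
  byte[8]=0x8B cont=1 payload=0x0B=11: acc |= 11<<0 -> acc=11 shift=7
  byte[9]=0x4E cont=0 payload=0x4E=78: acc |= 78<<7 -> acc=9995 shift=14 [end]
Varint 5: bytes[8:10] = 8B 4E -> value 9995 (2 byte(s))
  byte[10]=0x57 cont=0 payload=0x57=87: acc |= 87<<0 -> acc=87 shift=7 [end]
Varint 6: bytes[10:11] = 57 -> value 87 (1 byte(s))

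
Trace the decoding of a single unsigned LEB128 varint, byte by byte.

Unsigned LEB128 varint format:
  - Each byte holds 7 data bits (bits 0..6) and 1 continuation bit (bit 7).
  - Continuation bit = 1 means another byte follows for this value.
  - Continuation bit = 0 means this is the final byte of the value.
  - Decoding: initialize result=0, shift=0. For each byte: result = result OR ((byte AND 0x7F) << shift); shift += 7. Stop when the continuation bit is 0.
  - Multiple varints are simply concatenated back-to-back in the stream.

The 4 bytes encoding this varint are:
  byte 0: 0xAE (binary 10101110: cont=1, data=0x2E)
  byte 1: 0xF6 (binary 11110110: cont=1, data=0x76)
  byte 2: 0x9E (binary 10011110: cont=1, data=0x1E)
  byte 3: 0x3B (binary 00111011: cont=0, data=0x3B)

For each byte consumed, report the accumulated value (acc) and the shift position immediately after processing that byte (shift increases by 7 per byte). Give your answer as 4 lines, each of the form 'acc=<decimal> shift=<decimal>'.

byte 0=0xAE: payload=0x2E=46, contrib = 46<<0 = 46; acc -> 46, shift -> 7
byte 1=0xF6: payload=0x76=118, contrib = 118<<7 = 15104; acc -> 15150, shift -> 14
byte 2=0x9E: payload=0x1E=30, contrib = 30<<14 = 491520; acc -> 506670, shift -> 21
byte 3=0x3B: payload=0x3B=59, contrib = 59<<21 = 123731968; acc -> 124238638, shift -> 28

Answer: acc=46 shift=7
acc=15150 shift=14
acc=506670 shift=21
acc=124238638 shift=28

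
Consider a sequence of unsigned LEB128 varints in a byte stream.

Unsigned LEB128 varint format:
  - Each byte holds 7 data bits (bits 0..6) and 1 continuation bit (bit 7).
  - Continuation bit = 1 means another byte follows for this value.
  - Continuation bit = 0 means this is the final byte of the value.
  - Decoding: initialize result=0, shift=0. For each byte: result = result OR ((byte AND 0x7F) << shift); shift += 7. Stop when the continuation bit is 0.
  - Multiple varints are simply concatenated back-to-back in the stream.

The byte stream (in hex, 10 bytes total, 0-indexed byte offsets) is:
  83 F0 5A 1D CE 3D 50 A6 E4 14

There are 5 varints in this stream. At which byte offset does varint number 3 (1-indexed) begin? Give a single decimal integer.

  byte[0]=0x83 cont=1 payload=0x03=3: acc |= 3<<0 -> acc=3 shift=7
  byte[1]=0xF0 cont=1 payload=0x70=112: acc |= 112<<7 -> acc=14339 shift=14
  byte[2]=0x5A cont=0 payload=0x5A=90: acc |= 90<<14 -> acc=1488899 shift=21 [end]
Varint 1: bytes[0:3] = 83 F0 5A -> value 1488899 (3 byte(s))
  byte[3]=0x1D cont=0 payload=0x1D=29: acc |= 29<<0 -> acc=29 shift=7 [end]
Varint 2: bytes[3:4] = 1D -> value 29 (1 byte(s))
  byte[4]=0xCE cont=1 payload=0x4E=78: acc |= 78<<0 -> acc=78 shift=7
  byte[5]=0x3D cont=0 payload=0x3D=61: acc |= 61<<7 -> acc=7886 shift=14 [end]
Varint 3: bytes[4:6] = CE 3D -> value 7886 (2 byte(s))
  byte[6]=0x50 cont=0 payload=0x50=80: acc |= 80<<0 -> acc=80 shift=7 [end]
Varint 4: bytes[6:7] = 50 -> value 80 (1 byte(s))
  byte[7]=0xA6 cont=1 payload=0x26=38: acc |= 38<<0 -> acc=38 shift=7
  byte[8]=0xE4 cont=1 payload=0x64=100: acc |= 100<<7 -> acc=12838 shift=14
  byte[9]=0x14 cont=0 payload=0x14=20: acc |= 20<<14 -> acc=340518 shift=21 [end]
Varint 5: bytes[7:10] = A6 E4 14 -> value 340518 (3 byte(s))

Answer: 4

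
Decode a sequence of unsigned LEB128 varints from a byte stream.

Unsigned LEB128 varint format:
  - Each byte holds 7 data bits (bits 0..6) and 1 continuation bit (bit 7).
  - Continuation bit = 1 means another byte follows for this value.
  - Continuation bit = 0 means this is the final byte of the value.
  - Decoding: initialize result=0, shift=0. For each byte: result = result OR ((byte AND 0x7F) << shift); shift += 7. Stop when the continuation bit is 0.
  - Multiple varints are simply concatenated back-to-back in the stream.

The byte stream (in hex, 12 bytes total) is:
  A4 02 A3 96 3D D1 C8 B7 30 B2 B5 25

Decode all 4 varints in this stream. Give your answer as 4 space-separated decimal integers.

  byte[0]=0xA4 cont=1 payload=0x24=36: acc |= 36<<0 -> acc=36 shift=7
  byte[1]=0x02 cont=0 payload=0x02=2: acc |= 2<<7 -> acc=292 shift=14 [end]
Varint 1: bytes[0:2] = A4 02 -> value 292 (2 byte(s))
  byte[2]=0xA3 cont=1 payload=0x23=35: acc |= 35<<0 -> acc=35 shift=7
  byte[3]=0x96 cont=1 payload=0x16=22: acc |= 22<<7 -> acc=2851 shift=14
  byte[4]=0x3D cont=0 payload=0x3D=61: acc |= 61<<14 -> acc=1002275 shift=21 [end]
Varint 2: bytes[2:5] = A3 96 3D -> value 1002275 (3 byte(s))
  byte[5]=0xD1 cont=1 payload=0x51=81: acc |= 81<<0 -> acc=81 shift=7
  byte[6]=0xC8 cont=1 payload=0x48=72: acc |= 72<<7 -> acc=9297 shift=14
  byte[7]=0xB7 cont=1 payload=0x37=55: acc |= 55<<14 -> acc=910417 shift=21
  byte[8]=0x30 cont=0 payload=0x30=48: acc |= 48<<21 -> acc=101573713 shift=28 [end]
Varint 3: bytes[5:9] = D1 C8 B7 30 -> value 101573713 (4 byte(s))
  byte[9]=0xB2 cont=1 payload=0x32=50: acc |= 50<<0 -> acc=50 shift=7
  byte[10]=0xB5 cont=1 payload=0x35=53: acc |= 53<<7 -> acc=6834 shift=14
  byte[11]=0x25 cont=0 payload=0x25=37: acc |= 37<<14 -> acc=613042 shift=21 [end]
Varint 4: bytes[9:12] = B2 B5 25 -> value 613042 (3 byte(s))

Answer: 292 1002275 101573713 613042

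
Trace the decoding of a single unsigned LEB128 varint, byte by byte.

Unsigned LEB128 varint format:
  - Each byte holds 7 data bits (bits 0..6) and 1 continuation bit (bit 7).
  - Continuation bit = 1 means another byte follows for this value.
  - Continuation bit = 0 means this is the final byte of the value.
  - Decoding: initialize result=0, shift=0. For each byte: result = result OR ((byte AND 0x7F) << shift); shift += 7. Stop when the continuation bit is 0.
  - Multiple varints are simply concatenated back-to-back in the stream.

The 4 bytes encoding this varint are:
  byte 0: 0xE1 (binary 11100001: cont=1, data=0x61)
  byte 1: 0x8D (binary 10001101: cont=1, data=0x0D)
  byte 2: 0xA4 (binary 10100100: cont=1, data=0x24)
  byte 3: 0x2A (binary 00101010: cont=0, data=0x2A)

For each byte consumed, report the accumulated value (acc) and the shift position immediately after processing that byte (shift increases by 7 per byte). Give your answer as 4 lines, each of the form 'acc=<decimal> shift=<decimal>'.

byte 0=0xE1: payload=0x61=97, contrib = 97<<0 = 97; acc -> 97, shift -> 7
byte 1=0x8D: payload=0x0D=13, contrib = 13<<7 = 1664; acc -> 1761, shift -> 14
byte 2=0xA4: payload=0x24=36, contrib = 36<<14 = 589824; acc -> 591585, shift -> 21
byte 3=0x2A: payload=0x2A=42, contrib = 42<<21 = 88080384; acc -> 88671969, shift -> 28

Answer: acc=97 shift=7
acc=1761 shift=14
acc=591585 shift=21
acc=88671969 shift=28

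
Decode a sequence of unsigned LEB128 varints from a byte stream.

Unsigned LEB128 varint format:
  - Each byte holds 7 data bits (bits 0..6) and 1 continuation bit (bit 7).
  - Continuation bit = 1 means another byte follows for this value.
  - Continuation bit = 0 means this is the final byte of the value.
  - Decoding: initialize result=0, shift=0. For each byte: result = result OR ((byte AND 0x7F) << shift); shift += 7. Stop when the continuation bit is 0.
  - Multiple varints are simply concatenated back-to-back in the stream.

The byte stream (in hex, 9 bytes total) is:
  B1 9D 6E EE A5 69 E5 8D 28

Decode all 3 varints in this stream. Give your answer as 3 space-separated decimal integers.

  byte[0]=0xB1 cont=1 payload=0x31=49: acc |= 49<<0 -> acc=49 shift=7
  byte[1]=0x9D cont=1 payload=0x1D=29: acc |= 29<<7 -> acc=3761 shift=14
  byte[2]=0x6E cont=0 payload=0x6E=110: acc |= 110<<14 -> acc=1806001 shift=21 [end]
Varint 1: bytes[0:3] = B1 9D 6E -> value 1806001 (3 byte(s))
  byte[3]=0xEE cont=1 payload=0x6E=110: acc |= 110<<0 -> acc=110 shift=7
  byte[4]=0xA5 cont=1 payload=0x25=37: acc |= 37<<7 -> acc=4846 shift=14
  byte[5]=0x69 cont=0 payload=0x69=105: acc |= 105<<14 -> acc=1725166 shift=21 [end]
Varint 2: bytes[3:6] = EE A5 69 -> value 1725166 (3 byte(s))
  byte[6]=0xE5 cont=1 payload=0x65=101: acc |= 101<<0 -> acc=101 shift=7
  byte[7]=0x8D cont=1 payload=0x0D=13: acc |= 13<<7 -> acc=1765 shift=14
  byte[8]=0x28 cont=0 payload=0x28=40: acc |= 40<<14 -> acc=657125 shift=21 [end]
Varint 3: bytes[6:9] = E5 8D 28 -> value 657125 (3 byte(s))

Answer: 1806001 1725166 657125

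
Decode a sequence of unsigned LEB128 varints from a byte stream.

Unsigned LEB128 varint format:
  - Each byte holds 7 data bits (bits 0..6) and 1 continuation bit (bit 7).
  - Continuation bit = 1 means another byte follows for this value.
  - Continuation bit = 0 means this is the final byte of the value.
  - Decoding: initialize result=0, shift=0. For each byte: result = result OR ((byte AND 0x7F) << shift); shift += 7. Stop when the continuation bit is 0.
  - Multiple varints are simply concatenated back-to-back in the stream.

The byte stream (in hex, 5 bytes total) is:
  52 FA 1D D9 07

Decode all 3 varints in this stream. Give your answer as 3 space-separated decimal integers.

  byte[0]=0x52 cont=0 payload=0x52=82: acc |= 82<<0 -> acc=82 shift=7 [end]
Varint 1: bytes[0:1] = 52 -> value 82 (1 byte(s))
  byte[1]=0xFA cont=1 payload=0x7A=122: acc |= 122<<0 -> acc=122 shift=7
  byte[2]=0x1D cont=0 payload=0x1D=29: acc |= 29<<7 -> acc=3834 shift=14 [end]
Varint 2: bytes[1:3] = FA 1D -> value 3834 (2 byte(s))
  byte[3]=0xD9 cont=1 payload=0x59=89: acc |= 89<<0 -> acc=89 shift=7
  byte[4]=0x07 cont=0 payload=0x07=7: acc |= 7<<7 -> acc=985 shift=14 [end]
Varint 3: bytes[3:5] = D9 07 -> value 985 (2 byte(s))

Answer: 82 3834 985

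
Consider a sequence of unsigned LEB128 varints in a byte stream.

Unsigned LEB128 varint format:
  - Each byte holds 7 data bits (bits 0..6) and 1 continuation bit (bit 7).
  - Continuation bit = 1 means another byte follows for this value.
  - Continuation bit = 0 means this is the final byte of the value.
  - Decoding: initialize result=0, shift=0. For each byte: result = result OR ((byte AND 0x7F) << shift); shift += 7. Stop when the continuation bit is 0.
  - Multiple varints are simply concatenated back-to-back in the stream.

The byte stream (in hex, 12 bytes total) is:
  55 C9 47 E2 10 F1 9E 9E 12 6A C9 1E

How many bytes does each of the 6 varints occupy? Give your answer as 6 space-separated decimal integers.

  byte[0]=0x55 cont=0 payload=0x55=85: acc |= 85<<0 -> acc=85 shift=7 [end]
Varint 1: bytes[0:1] = 55 -> value 85 (1 byte(s))
  byte[1]=0xC9 cont=1 payload=0x49=73: acc |= 73<<0 -> acc=73 shift=7
  byte[2]=0x47 cont=0 payload=0x47=71: acc |= 71<<7 -> acc=9161 shift=14 [end]
Varint 2: bytes[1:3] = C9 47 -> value 9161 (2 byte(s))
  byte[3]=0xE2 cont=1 payload=0x62=98: acc |= 98<<0 -> acc=98 shift=7
  byte[4]=0x10 cont=0 payload=0x10=16: acc |= 16<<7 -> acc=2146 shift=14 [end]
Varint 3: bytes[3:5] = E2 10 -> value 2146 (2 byte(s))
  byte[5]=0xF1 cont=1 payload=0x71=113: acc |= 113<<0 -> acc=113 shift=7
  byte[6]=0x9E cont=1 payload=0x1E=30: acc |= 30<<7 -> acc=3953 shift=14
  byte[7]=0x9E cont=1 payload=0x1E=30: acc |= 30<<14 -> acc=495473 shift=21
  byte[8]=0x12 cont=0 payload=0x12=18: acc |= 18<<21 -> acc=38244209 shift=28 [end]
Varint 4: bytes[5:9] = F1 9E 9E 12 -> value 38244209 (4 byte(s))
  byte[9]=0x6A cont=0 payload=0x6A=106: acc |= 106<<0 -> acc=106 shift=7 [end]
Varint 5: bytes[9:10] = 6A -> value 106 (1 byte(s))
  byte[10]=0xC9 cont=1 payload=0x49=73: acc |= 73<<0 -> acc=73 shift=7
  byte[11]=0x1E cont=0 payload=0x1E=30: acc |= 30<<7 -> acc=3913 shift=14 [end]
Varint 6: bytes[10:12] = C9 1E -> value 3913 (2 byte(s))

Answer: 1 2 2 4 1 2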